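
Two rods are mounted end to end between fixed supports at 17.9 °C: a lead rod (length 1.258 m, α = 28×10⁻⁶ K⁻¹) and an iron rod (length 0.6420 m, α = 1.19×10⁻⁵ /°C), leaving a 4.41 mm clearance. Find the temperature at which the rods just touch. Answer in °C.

T = 121 °C

Gap closes when ΔL₁ + ΔL₂ = 4.41 mm = 4.41×10⁻³ m
(α₁L₁ + α₂L₂)ΔT = g
α₁L₁ + α₂L₂ = 28×10⁻⁶×1.258 + 1.19×10⁻⁵×0.6420 = 4.28638×10⁻⁵ m/K
ΔT = 4.41×10⁻³ / 4.28638×10⁻⁵ = 102.88 K
T = 17.9 + 102.88 = 120.78 °C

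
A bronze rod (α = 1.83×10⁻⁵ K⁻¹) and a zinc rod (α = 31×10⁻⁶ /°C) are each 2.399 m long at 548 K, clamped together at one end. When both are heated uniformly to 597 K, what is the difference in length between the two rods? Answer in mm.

1.49 mm

ΔT = 49 K
bronze: ΔL = 1.83×10⁻⁵ × 2.399 m × 49 = 2.1512×10⁻³ m = 2.1512 mm
zinc: ΔL = 31×10⁻⁶ × 2.399 m × 49 = 3.6441×10⁻³ m = 3.6441 mm
difference = 3.6441 − 2.1512 = 1.4929 mm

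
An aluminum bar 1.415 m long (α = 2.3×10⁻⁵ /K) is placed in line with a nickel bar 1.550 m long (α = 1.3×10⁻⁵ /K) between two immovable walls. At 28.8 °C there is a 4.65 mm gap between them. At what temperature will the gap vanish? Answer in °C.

α₁L₁ = 3.2545×10⁻⁵ m/K, α₂L₂ = 2.015×10⁻⁵ m/K → total 5.2695×10⁻⁵ m/K
ΔT = g/(α₁L₁+α₂L₂) = 4.65×10⁻³ / 5.2695×10⁻⁵ = 88.24 K
T = 28.8 + 88.24 = 117.04 °C

T = 117 °C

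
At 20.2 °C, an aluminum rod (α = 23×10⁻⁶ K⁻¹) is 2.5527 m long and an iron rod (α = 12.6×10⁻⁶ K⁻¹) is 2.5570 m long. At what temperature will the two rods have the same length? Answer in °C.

Equal length when α₁L₁ΔT − α₂L₂ΔT = L₂ − L₁ = 4.30×10⁻³ m
α₁L₁ = 5.87121×10⁻⁵, α₂L₂ = 3.22182×10⁻⁵ → Δ(αL) = 2.64939×10⁻⁵ m/K
ΔT = 4.30×10⁻³ / 2.64939×10⁻⁵ = 162.302 K, so T = 20.2 + 162.302 = 182.502 °C

T = 182.5 °C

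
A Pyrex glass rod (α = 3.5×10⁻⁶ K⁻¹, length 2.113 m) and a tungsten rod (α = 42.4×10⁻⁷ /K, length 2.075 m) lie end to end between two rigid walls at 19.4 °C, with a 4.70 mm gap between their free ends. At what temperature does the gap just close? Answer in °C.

T = 310 °C

Gap closes when ΔL₁ + ΔL₂ = 4.70 mm = 4.70×10⁻³ m
(α₁L₁ + α₂L₂)ΔT = g
α₁L₁ + α₂L₂ = 3.5×10⁻⁶×2.113 + 42.4×10⁻⁷×2.075 = 1.61935×10⁻⁵ m/K
ΔT = 4.70×10⁻³ / 1.61935×10⁻⁵ = 290.24 K
T = 19.4 + 290.24 = 309.64 °C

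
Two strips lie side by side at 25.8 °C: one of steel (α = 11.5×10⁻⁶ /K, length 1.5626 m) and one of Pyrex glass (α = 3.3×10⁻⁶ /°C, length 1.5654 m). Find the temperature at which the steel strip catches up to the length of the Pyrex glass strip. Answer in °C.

T = 244.5 °C

L₁(1 + α₁ΔT) = L₂(1 + α₂ΔT) ⇒ ΔT = (L₂ − L₁)/(α₁L₁ − α₂L₂)
L₂ − L₁ = 1.5654 − 1.5626 = 2.80×10⁻³ m
α₁L₁ − α₂L₂ = 11.5×10⁻⁶×1.5626 − 3.3×10⁻⁶×1.5654 = 1.280408×10⁻⁵ m/K
ΔT = 2.80×10⁻³ / 1.280408×10⁻⁵ = 218.680 K
T = 25.8 + 218.680 = 244.480 °C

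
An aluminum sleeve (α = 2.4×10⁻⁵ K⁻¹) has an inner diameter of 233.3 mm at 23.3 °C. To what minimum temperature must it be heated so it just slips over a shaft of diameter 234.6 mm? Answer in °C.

Required Δd = 234.6 − 233.3 = 1.3 mm
Δd = αd₀ΔT ⇒ ΔT = Δd/(αd₀) = 1.3 / (2.4×10⁻⁵ × 233.3) = 232.18 K
T_min = 23.3 + 232.18 = 255.48 °C

T = 255 °C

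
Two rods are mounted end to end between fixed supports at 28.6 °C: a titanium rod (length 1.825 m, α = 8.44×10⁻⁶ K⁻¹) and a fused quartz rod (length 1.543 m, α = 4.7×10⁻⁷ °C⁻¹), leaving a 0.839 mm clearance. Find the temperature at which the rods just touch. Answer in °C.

α₁L₁ = 1.5403×10⁻⁵ m/K, α₂L₂ = 7.2521×10⁻⁷ m/K → total 1.612821×10⁻⁵ m/K
ΔT = g/(α₁L₁+α₂L₂) = 8.39×10⁻⁴ / 1.612821×10⁻⁵ = 52.021 K
T = 28.6 + 52.021 = 80.621 °C

T = 80.6 °C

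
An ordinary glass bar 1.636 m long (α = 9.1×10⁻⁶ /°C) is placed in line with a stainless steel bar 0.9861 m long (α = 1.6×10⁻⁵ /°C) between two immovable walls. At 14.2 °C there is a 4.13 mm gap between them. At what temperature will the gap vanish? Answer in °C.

α₁L₁ = 1.48876×10⁻⁵ m/K, α₂L₂ = 1.57776×10⁻⁵ m/K → total 3.06652×10⁻⁵ m/K
ΔT = g/(α₁L₁+α₂L₂) = 4.13×10⁻³ / 3.06652×10⁻⁵ = 134.68 K
T = 14.2 + 134.68 = 148.88 °C

T = 149 °C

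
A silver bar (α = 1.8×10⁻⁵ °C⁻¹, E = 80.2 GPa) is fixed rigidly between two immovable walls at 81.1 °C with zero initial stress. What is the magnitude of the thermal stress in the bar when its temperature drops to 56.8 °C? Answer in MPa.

Fully constrained: the free strain ε = αΔT is blocked, so σ = Eε = EαΔT.
|ΔT| = 24.3 K
σ = 80.2×10⁹ × 1.8×10⁻⁵ × 24.3 = 3.51×10⁷ Pa

σ = 35.1 MPa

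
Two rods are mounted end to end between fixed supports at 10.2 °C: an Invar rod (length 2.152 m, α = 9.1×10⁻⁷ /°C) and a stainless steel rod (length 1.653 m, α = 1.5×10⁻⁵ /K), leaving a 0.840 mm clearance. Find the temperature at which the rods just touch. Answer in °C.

Gap closes when ΔL₁ + ΔL₂ = 0.840 mm = 8.40×10⁻⁴ m
(α₁L₁ + α₂L₂)ΔT = g
α₁L₁ + α₂L₂ = 9.1×10⁻⁷×2.152 + 1.5×10⁻⁵×1.653 = 2.675332×10⁻⁵ m/K
ΔT = 8.40×10⁻⁴ / 2.675332×10⁻⁵ = 31.398 K
T = 10.2 + 31.398 = 41.598 °C

T = 41.6 °C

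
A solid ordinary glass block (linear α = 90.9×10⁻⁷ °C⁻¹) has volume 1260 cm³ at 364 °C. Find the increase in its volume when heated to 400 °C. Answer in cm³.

ΔV = 1.24 cm³

Isotropic solid: β ≈ 3α = 2.7×10⁻⁵ /K; ΔT = 36 K
ΔV = 3αV₀ΔT = 3(90.9×10⁻⁷)(1260)(36) = 1.24 cm³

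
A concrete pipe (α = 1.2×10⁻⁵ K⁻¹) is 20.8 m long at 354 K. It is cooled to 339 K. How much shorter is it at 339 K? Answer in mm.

ΔL = 3.74 mm

|ΔT| = |339 − 354| = 15 K
ΔL = αL₀ΔT = (1.2×10⁻⁵)(20.8)(15) = 3.74×10⁻³ m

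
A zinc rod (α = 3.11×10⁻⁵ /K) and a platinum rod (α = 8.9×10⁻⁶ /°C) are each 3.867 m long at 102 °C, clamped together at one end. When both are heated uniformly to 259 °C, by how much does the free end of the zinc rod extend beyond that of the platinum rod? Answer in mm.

13.5 mm

ΔT = 157 K
zinc: ΔL = 3.11×10⁻⁵ × 3.867 m × 157 = 1.8881×10⁻² m = 18.881 mm
platinum: ΔL = 8.9×10⁻⁶ × 3.867 m × 157 = 5.4034×10⁻³ m = 5.4034 mm
difference = 18.881 − 5.4034 = 13.4776 mm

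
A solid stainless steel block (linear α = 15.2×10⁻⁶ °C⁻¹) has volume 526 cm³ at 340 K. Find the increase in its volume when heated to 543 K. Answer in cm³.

Isotropic solid: β ≈ 3α = 4.6×10⁻⁵ /K; ΔT = 203 K
ΔV = 3αV₀ΔT = 3(15.2×10⁻⁶)(526)(203) = 4.87 cm³

ΔV = 4.87 cm³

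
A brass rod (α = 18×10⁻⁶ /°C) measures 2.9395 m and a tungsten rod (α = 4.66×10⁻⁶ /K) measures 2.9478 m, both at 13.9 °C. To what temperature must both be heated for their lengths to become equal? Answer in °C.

Equal length when α₁L₁ΔT − α₂L₂ΔT = L₂ − L₁ = 8.30×10⁻³ m
α₁L₁ = 5.2911×10⁻⁵, α₂L₂ = 1.3736748×10⁻⁵ → Δ(αL) = 3.9174252×10⁻⁵ m/K
ΔT = 8.30×10⁻³ / 3.9174252×10⁻⁵ = 211.874 K, so T = 13.9 + 211.874 = 225.774 °C

T = 225.8 °C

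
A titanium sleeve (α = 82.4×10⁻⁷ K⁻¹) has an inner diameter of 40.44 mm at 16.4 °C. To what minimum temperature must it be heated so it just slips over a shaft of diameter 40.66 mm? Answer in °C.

Required Δd = 40.66 − 40.44 = 0.22 mm
Δd = αd₀ΔT ⇒ ΔT = Δd/(αd₀) = 0.22 / (82.4×10⁻⁷ × 40.44) = 660.21 K
T_min = 16.4 + 660.21 = 676.61 °C

T = 677 °C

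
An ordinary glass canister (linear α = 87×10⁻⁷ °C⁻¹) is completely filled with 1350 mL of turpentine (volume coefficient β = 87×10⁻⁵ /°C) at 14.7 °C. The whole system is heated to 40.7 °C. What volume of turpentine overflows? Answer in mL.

The canister also expands: β_container ≈ 3α = 2.61×10⁻⁵ /K
Net overflow = V₀(β_liq − 3α_cont)ΔT
β − 3α = 8.70×10⁻⁴ − 2.61×10⁻⁵ = 8.439×10⁻⁴ /K; ΔT = 26.0 K
ΔV = 1350 × 8.439×10⁻⁴ × 26.0 = 29.6 mL

29.6 mL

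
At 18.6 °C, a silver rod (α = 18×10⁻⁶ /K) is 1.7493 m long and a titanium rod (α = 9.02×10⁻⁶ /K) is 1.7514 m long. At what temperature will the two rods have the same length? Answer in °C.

Equal length when α₁L₁ΔT − α₂L₂ΔT = L₂ − L₁ = 2.10×10⁻³ m
α₁L₁ = 3.14874×10⁻⁵, α₂L₂ = 1.5797628×10⁻⁵ → Δ(αL) = 1.5689772×10⁻⁵ m/K
ΔT = 2.10×10⁻³ / 1.5689772×10⁻⁵ = 133.845 K, so T = 18.6 + 133.845 = 152.445 °C

T = 152.4 °C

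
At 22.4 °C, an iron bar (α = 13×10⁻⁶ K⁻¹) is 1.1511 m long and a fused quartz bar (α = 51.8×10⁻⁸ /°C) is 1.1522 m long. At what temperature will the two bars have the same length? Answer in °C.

L₁(1 + α₁ΔT) = L₂(1 + α₂ΔT) ⇒ ΔT = (L₂ − L₁)/(α₁L₁ − α₂L₂)
L₂ − L₁ = 1.1522 − 1.1511 = 1.10×10⁻³ m
α₁L₁ − α₂L₂ = 13×10⁻⁶×1.1511 − 51.8×10⁻⁸×1.1522 = 1.43674604×10⁻⁵ m/K
ΔT = 1.10×10⁻³ / 1.43674604×10⁻⁵ = 76.5619 K
T = 22.4 + 76.5619 = 98.9619 °C

T = 98.96 °C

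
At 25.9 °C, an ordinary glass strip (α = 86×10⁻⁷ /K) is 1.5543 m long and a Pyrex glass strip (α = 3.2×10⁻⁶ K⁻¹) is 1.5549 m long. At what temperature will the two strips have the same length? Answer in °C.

T = 97.40 °C

Equal length when α₁L₁ΔT − α₂L₂ΔT = L₂ − L₁ = 6.00×10⁻⁴ m
α₁L₁ = 1.336698×10⁻⁵, α₂L₂ = 4.97568×10⁻⁶ → Δ(αL) = 8.3913×10⁻⁶ m/K
ΔT = 6.00×10⁻⁴ / 8.3913×10⁻⁶ = 71.5026 K, so T = 25.9 + 71.5026 = 97.4026 °C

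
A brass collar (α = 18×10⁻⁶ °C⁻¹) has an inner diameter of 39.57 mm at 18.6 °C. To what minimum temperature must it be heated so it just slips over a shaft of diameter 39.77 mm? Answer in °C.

T = 299 °C

Required Δd = 39.77 − 39.57 = 0.20 mm
Δd = αd₀ΔT ⇒ ΔT = Δd/(αd₀) = 0.20 / (18×10⁻⁶ × 39.57) = 280.80 K
T_min = 18.6 + 280.80 = 299.40 °C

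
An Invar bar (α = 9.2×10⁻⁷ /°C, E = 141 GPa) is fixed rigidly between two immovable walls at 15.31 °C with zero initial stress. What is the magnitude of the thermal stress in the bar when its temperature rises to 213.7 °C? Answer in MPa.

σ = 25.7 MPa

Fully constrained: the free strain ε = αΔT is blocked, so σ = Eε = EαΔT.
|ΔT| = 198.39 K
σ = 141×10⁹ × 9.2×10⁻⁷ × 198.39 = 2.57×10⁷ Pa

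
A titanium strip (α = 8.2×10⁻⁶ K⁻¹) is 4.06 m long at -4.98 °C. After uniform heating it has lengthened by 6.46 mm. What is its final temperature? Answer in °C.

ΔL = αL₀ΔT ⇒ ΔT = ΔL / (αL₀)
ΔT = 6.46×10⁻³ m / (8.2×10⁻⁶ × 4.06 m) = 194.04 K
T = -4.98 + 194.04 = 189.06 °C

T = 189 °C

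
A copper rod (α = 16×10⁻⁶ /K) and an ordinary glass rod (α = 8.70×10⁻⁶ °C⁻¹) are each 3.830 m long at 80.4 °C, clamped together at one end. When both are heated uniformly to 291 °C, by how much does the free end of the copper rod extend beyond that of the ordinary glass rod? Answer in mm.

5.89 mm

ΔT = 210.6 K
copper: ΔL = 16×10⁻⁶ × 3.830 m × 210.6 = 1.2906×10⁻² m = 12.906 mm
ordinary glass: ΔL = 8.70×10⁻⁶ × 3.830 m × 210.6 = 7.0174×10⁻³ m = 7.0174 mm
difference = 12.906 − 7.0174 = 5.8886 mm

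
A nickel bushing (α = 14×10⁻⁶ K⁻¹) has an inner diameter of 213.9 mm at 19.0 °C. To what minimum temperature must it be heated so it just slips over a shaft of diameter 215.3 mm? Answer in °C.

Required Δd = 215.3 − 213.9 = 1.4 mm
Δd = αd₀ΔT ⇒ ΔT = Δd/(αd₀) = 1.4 / (14×10⁻⁶ × 213.9) = 467.51 K
T_min = 19.0 + 467.51 = 486.51 °C

T = 487 °C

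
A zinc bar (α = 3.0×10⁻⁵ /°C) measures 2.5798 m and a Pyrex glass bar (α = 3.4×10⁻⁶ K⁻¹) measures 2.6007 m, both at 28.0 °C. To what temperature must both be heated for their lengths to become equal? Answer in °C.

Equal length when α₁L₁ΔT − α₂L₂ΔT = L₂ − L₁ = 2.09×10⁻² m
α₁L₁ = 7.7394×10⁻⁵, α₂L₂ = 8.84238×10⁻⁶ → Δ(αL) = 6.855162×10⁻⁵ m/K
ΔT = 2.09×10⁻² / 6.855162×10⁻⁵ = 304.880 K, so T = 28.0 + 304.880 = 332.880 °C

T = 332.9 °C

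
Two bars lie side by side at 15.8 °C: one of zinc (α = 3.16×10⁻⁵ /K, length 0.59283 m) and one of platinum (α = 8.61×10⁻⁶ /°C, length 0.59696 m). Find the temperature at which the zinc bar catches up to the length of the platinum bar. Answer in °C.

T = 319.6 °C

Equal length when α₁L₁ΔT − α₂L₂ΔT = L₂ − L₁ = 4.13×10⁻³ m
α₁L₁ = 1.8733428×10⁻⁵, α₂L₂ = 5.1398256×10⁻⁶ → Δ(αL) = 1.35936024×10⁻⁵ m/K
ΔT = 4.13×10⁻³ / 1.35936024×10⁻⁵ = 303.819 K, so T = 15.8 + 303.819 = 319.619 °C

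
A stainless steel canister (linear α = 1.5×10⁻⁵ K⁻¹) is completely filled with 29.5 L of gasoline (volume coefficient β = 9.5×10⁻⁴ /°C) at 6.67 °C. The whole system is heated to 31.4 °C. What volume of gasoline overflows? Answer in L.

The canister also expands: β_container ≈ 3α = 4.5×10⁻⁵ /K
Net overflow = V₀(β_liq − 3α_cont)ΔT
β − 3α = 9.50×10⁻⁴ − 4.5×10⁻⁵ = 9.05×10⁻⁴ /K; ΔT = 24.73 K
ΔV = 29.5 × 9.05×10⁻⁴ × 24.73 = 0.660 L

0.660 L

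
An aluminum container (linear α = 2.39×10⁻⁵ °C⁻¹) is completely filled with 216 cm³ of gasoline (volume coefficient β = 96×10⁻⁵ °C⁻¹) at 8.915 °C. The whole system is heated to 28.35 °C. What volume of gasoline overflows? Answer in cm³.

The container also expands: β_container ≈ 3α = 7.17×10⁻⁵ /K
Net overflow = V₀(β_liq − 3α_cont)ΔT
β − 3α = 9.60×10⁻⁴ − 7.17×10⁻⁵ = 8.883×10⁻⁴ /K; ΔT = 19.435 K
ΔV = 216 × 8.883×10⁻⁴ × 19.435 = 3.73 cm³

3.73 cm³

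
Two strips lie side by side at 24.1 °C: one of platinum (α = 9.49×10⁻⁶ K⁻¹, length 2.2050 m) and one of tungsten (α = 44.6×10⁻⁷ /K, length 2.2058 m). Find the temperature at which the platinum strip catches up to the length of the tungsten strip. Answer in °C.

T = 96.25 °C

L₁(1 + α₁ΔT) = L₂(1 + α₂ΔT) ⇒ ΔT = (L₂ − L₁)/(α₁L₁ − α₂L₂)
L₂ − L₁ = 2.2058 − 2.2050 = 8.00×10⁻⁴ m
α₁L₁ − α₂L₂ = 9.49×10⁻⁶×2.2050 − 44.6×10⁻⁷×2.2058 = 1.1087582×10⁻⁵ m/K
ΔT = 8.00×10⁻⁴ / 1.1087582×10⁻⁵ = 72.1528 K
T = 24.1 + 72.1528 = 96.2528 °C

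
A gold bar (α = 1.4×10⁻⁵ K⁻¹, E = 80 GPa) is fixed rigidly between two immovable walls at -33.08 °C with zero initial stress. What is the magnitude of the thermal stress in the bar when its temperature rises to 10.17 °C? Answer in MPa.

Fully constrained: the free strain ε = αΔT is blocked, so σ = Eε = EαΔT.
|ΔT| = 43.25 K
σ = 80.0×10⁹ × 1.4×10⁻⁵ × 43.25 = 4.84×10⁷ Pa

σ = 48.4 MPa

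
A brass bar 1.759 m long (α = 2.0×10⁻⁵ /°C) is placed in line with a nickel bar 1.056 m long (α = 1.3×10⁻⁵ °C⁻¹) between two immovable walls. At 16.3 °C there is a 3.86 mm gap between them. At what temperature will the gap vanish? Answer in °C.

α₁L₁ = 3.518×10⁻⁵ m/K, α₂L₂ = 1.3728×10⁻⁵ m/K → total 4.8908×10⁻⁵ m/K
ΔT = g/(α₁L₁+α₂L₂) = 3.86×10⁻³ / 4.8908×10⁻⁵ = 78.924 K
T = 16.3 + 78.924 = 95.224 °C

T = 95.2 °C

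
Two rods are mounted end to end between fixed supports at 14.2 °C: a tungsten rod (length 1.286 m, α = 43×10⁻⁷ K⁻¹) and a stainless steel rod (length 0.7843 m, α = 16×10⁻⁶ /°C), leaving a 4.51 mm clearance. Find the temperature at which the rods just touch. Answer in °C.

T = 264 °C

α₁L₁ = 5.5298×10⁻⁶ m/K, α₂L₂ = 1.25488×10⁻⁵ m/K → total 1.80786×10⁻⁵ m/K
ΔT = g/(α₁L₁+α₂L₂) = 4.51×10⁻³ / 1.80786×10⁻⁵ = 249.47 K
T = 14.2 + 249.47 = 263.67 °C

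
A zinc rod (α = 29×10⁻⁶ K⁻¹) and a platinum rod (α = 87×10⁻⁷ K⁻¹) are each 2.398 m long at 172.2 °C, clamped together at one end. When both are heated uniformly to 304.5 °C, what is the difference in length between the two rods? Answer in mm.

ΔT = 132.3 K
zinc: ΔL = 29×10⁻⁶ × 2.398 m × 132.3 = 9.2004×10⁻³ m = 9.2004 mm
platinum: ΔL = 87×10⁻⁷ × 2.398 m × 132.3 = 2.7601×10⁻³ m = 2.7601 mm
difference = 9.2004 − 2.7601 = 6.4403 mm

6.44 mm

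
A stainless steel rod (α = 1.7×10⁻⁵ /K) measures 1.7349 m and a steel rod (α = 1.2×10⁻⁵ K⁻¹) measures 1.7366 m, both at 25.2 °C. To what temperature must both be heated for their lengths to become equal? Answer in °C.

T = 221.6 °C

L₁(1 + α₁ΔT) = L₂(1 + α₂ΔT) ⇒ ΔT = (L₂ − L₁)/(α₁L₁ − α₂L₂)
L₂ − L₁ = 1.7366 − 1.7349 = 1.70×10⁻³ m
α₁L₁ − α₂L₂ = 1.7×10⁻⁵×1.7349 − 1.2×10⁻⁵×1.7366 = 8.6541×10⁻⁶ m/K
ΔT = 1.70×10⁻³ / 8.6541×10⁻⁶ = 196.439 K
T = 25.2 + 196.439 = 221.639 °C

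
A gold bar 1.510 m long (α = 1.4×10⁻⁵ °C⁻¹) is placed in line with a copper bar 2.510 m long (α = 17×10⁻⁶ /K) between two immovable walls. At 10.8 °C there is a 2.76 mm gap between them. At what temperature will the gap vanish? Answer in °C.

α₁L₁ = 2.114×10⁻⁵ m/K, α₂L₂ = 4.267×10⁻⁵ m/K → total 6.381×10⁻⁵ m/K
ΔT = g/(α₁L₁+α₂L₂) = 2.76×10⁻³ / 6.381×10⁻⁵ = 43.253 K
T = 10.8 + 43.253 = 54.053 °C

T = 54.1 °C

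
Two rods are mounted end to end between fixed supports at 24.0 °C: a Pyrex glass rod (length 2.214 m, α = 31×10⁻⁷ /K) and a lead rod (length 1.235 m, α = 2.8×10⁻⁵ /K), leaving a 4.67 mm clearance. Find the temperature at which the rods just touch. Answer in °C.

T = 137 °C

α₁L₁ = 6.8634×10⁻⁶ m/K, α₂L₂ = 3.458×10⁻⁵ m/K → total 4.14434×10⁻⁵ m/K
ΔT = g/(α₁L₁+α₂L₂) = 4.67×10⁻³ / 4.14434×10⁻⁵ = 112.68 K
T = 24.0 + 112.68 = 136.68 °C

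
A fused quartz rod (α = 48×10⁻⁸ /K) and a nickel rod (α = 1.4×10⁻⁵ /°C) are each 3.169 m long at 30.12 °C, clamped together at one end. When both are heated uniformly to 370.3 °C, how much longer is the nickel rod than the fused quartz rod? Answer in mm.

14.6 mm

ΔT = 340.18 K
fused quartz: ΔL = 48×10⁻⁸ × 3.169 m × 340.18 = 5.1745×10⁻⁴ m = 0.51745 mm
nickel: ΔL = 1.4×10⁻⁵ × 3.169 m × 340.18 = 1.5092×10⁻² m = 15.092 mm
difference = 15.092 − 0.51745 = 14.57455 mm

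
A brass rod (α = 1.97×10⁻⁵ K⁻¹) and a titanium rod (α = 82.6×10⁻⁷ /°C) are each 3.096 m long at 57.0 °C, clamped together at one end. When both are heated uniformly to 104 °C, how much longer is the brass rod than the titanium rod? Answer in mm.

ΔT = 47.0 K
brass: ΔL = 1.97×10⁻⁵ × 3.096 m × 47.0 = 2.8666×10⁻³ m = 2.8666 mm
titanium: ΔL = 82.6×10⁻⁷ × 3.096 m × 47.0 = 1.2019×10⁻³ m = 1.2019 mm
difference = 2.8666 − 1.2019 = 1.6647 mm

1.66 mm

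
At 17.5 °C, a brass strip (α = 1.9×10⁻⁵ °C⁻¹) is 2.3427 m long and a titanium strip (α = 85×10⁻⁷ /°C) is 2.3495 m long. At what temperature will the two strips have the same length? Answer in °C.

T = 294.6 °C

Equal length when α₁L₁ΔT − α₂L₂ΔT = L₂ − L₁ = 6.80×10⁻³ m
α₁L₁ = 4.45113×10⁻⁵, α₂L₂ = 1.997075×10⁻⁵ → Δ(αL) = 2.454055×10⁻⁵ m/K
ΔT = 6.80×10⁻³ / 2.454055×10⁻⁵ = 277.092 K, so T = 17.5 + 277.092 = 294.592 °C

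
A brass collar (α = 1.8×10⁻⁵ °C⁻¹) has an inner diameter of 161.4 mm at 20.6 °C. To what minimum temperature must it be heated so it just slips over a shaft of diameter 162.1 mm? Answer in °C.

Required Δd = 162.1 − 161.4 = 0.7 mm
Δd = αd₀ΔT ⇒ ΔT = Δd/(αd₀) = 0.7 / (1.8×10⁻⁵ × 161.4) = 240.95 K
T_min = 20.6 + 240.95 = 261.55 °C

T = 262 °C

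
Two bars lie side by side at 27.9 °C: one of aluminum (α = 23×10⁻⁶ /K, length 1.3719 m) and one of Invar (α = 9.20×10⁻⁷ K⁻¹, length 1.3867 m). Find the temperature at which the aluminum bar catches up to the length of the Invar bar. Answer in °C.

L₁(1 + α₁ΔT) = L₂(1 + α₂ΔT) ⇒ ΔT = (L₂ − L₁)/(α₁L₁ − α₂L₂)
L₂ − L₁ = 1.3867 − 1.3719 = 1.48×10⁻² m
α₁L₁ − α₂L₂ = 23×10⁻⁶×1.3719 − 9.20×10⁻⁷×1.3867 = 3.0277936×10⁻⁵ m/K
ΔT = 1.48×10⁻² / 3.0277936×10⁻⁵ = 488.805 K
T = 27.9 + 488.805 = 516.705 °C

T = 516.7 °C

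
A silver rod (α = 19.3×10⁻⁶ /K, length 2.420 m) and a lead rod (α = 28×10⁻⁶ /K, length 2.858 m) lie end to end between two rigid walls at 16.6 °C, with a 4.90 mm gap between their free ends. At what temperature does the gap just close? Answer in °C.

T = 55.3 °C

α₁L₁ = 4.6706×10⁻⁵ m/K, α₂L₂ = 8.0024×10⁻⁵ m/K → total 1.2673×10⁻⁴ m/K
ΔT = g/(α₁L₁+α₂L₂) = 4.90×10⁻³ / 1.2673×10⁻⁴ = 38.665 K
T = 16.6 + 38.665 = 55.265 °C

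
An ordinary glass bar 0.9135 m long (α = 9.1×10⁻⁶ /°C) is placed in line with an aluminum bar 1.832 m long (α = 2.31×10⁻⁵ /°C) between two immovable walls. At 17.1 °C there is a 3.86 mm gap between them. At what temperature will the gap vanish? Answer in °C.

T = 93.3 °C

α₁L₁ = 8.31285×10⁻⁶ m/K, α₂L₂ = 4.23192×10⁻⁵ m/K → total 5.063205×10⁻⁵ m/K
ΔT = g/(α₁L₁+α₂L₂) = 3.86×10⁻³ / 5.063205×10⁻⁵ = 76.236 K
T = 17.1 + 76.236 = 93.336 °C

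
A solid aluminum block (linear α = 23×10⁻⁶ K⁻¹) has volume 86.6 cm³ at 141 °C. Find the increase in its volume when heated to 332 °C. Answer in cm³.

Isotropic solid: β ≈ 3α = 6.9×10⁻⁵ /K; ΔT = 191 K
ΔV = 3αV₀ΔT = 3(23×10⁻⁶)(86.6)(191) = 1.14 cm³

ΔV = 1.14 cm³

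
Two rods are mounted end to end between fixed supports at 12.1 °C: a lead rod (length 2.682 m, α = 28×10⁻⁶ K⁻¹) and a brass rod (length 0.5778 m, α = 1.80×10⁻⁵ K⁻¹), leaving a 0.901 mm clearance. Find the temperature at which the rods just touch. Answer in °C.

T = 22.6 °C

α₁L₁ = 7.5096×10⁻⁵ m/K, α₂L₂ = 1.04004×10⁻⁵ m/K → total 8.54964×10⁻⁵ m/K
ΔT = g/(α₁L₁+α₂L₂) = 9.01×10⁻⁴ / 8.54964×10⁻⁵ = 10.538 K
T = 12.1 + 10.538 = 22.638 °C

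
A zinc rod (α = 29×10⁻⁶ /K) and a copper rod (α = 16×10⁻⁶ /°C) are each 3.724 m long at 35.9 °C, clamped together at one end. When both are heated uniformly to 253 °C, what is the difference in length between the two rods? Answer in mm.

10.5 mm

ΔT = 217.1 K
zinc: ΔL = 29×10⁻⁶ × 3.724 m × 217.1 = 2.3446×10⁻² m = 23.446 mm
copper: ΔL = 16×10⁻⁶ × 3.724 m × 217.1 = 1.2936×10⁻² m = 12.936 mm
difference = 23.446 − 12.936 = 10.510 mm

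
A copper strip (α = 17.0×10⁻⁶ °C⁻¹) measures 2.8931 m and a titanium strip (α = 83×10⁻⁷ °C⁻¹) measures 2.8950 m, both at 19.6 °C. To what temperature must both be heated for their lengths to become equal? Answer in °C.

L₁(1 + α₁ΔT) = L₂(1 + α₂ΔT) ⇒ ΔT = (L₂ − L₁)/(α₁L₁ − α₂L₂)
L₂ − L₁ = 2.8950 − 2.8931 = 1.90×10⁻³ m
α₁L₁ − α₂L₂ = 17.0×10⁻⁶×2.8931 − 83×10⁻⁷×2.8950 = 2.51542×10⁻⁵ m/K
ΔT = 1.90×10⁻³ / 2.51542×10⁻⁵ = 75.5341 K
T = 19.6 + 75.5341 = 95.1341 °C

T = 95.13 °C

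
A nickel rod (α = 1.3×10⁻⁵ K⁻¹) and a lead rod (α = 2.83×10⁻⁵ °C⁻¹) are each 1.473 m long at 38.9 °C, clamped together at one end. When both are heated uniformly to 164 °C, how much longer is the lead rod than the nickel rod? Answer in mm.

ΔT = 125.1 K
nickel: ΔL = 1.3×10⁻⁵ × 1.473 m × 125.1 = 2.3955×10⁻³ m = 2.3955 mm
lead: ΔL = 2.83×10⁻⁵ × 1.473 m × 125.1 = 5.2149×10⁻³ m = 5.2149 mm
difference = 5.2149 − 2.3955 = 2.8194 mm

2.82 mm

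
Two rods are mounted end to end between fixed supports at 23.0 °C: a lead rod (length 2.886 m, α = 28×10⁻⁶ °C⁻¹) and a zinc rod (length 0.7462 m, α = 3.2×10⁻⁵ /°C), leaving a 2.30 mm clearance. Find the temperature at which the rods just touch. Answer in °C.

T = 45.0 °C

Gap closes when ΔL₁ + ΔL₂ = 2.30 mm = 2.30×10⁻³ m
(α₁L₁ + α₂L₂)ΔT = g
α₁L₁ + α₂L₂ = 28×10⁻⁶×2.886 + 3.2×10⁻⁵×0.7462 = 1.046864×10⁻⁴ m/K
ΔT = 2.30×10⁻³ / 1.046864×10⁻⁴ = 21.970 K
T = 23.0 + 21.970 = 44.970 °C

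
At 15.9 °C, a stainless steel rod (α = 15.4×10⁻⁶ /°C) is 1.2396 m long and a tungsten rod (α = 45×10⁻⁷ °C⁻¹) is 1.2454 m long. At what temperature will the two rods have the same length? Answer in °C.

Equal length when α₁L₁ΔT − α₂L₂ΔT = L₂ − L₁ = 5.80×10⁻³ m
α₁L₁ = 1.908984×10⁻⁵, α₂L₂ = 5.6043×10⁻⁶ → Δ(αL) = 1.348554×10⁻⁵ m/K
ΔT = 5.80×10⁻³ / 1.348554×10⁻⁵ = 430.090 K, so T = 15.9 + 430.090 = 445.990 °C

T = 446.0 °C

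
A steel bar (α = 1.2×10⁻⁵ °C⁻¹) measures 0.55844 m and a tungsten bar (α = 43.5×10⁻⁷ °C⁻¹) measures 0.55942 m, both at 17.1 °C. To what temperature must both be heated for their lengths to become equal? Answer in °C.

L₁(1 + α₁ΔT) = L₂(1 + α₂ΔT) ⇒ ΔT = (L₂ − L₁)/(α₁L₁ − α₂L₂)
L₂ − L₁ = 0.55942 − 0.55844 = 9.80×10⁻⁴ m
α₁L₁ − α₂L₂ = 1.2×10⁻⁵×0.55844 − 43.5×10⁻⁷×0.55942 = 4.267803×10⁻⁶ m/K
ΔT = 9.80×10⁻⁴ / 4.267803×10⁻⁶ = 229.626 K
T = 17.1 + 229.626 = 246.726 °C

T = 246.7 °C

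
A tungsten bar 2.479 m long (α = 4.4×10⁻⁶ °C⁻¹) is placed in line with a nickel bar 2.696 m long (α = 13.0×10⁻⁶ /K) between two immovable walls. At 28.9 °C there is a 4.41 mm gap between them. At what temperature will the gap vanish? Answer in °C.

α₁L₁ = 1.09076×10⁻⁵ m/K, α₂L₂ = 3.5048×10⁻⁵ m/K → total 4.59556×10⁻⁵ m/K
ΔT = g/(α₁L₁+α₂L₂) = 4.41×10⁻³ / 4.59556×10⁻⁵ = 95.96 K
T = 28.9 + 95.96 = 124.86 °C

T = 125 °C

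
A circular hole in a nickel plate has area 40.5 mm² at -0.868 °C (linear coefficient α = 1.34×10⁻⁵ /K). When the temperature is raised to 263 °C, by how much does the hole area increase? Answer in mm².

Area coefficient ≈ 2α; |ΔT| = 263.868 K
ΔA = 2αA₀ΔT = 2(1.34×10⁻⁵)(40.5)(263.868) = 0.286 mm²

ΔA = 0.286 mm²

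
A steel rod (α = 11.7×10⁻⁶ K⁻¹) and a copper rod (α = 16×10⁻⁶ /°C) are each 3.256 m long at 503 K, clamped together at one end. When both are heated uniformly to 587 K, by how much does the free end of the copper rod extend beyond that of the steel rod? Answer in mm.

ΔT = 84 K
steel: ΔL = 11.7×10⁻⁶ × 3.256 m × 84 = 3.2000×10⁻³ m = 3.2000 mm
copper: ΔL = 16×10⁻⁶ × 3.256 m × 84 = 4.3761×10⁻³ m = 4.3761 mm
difference = 4.3761 − 3.2000 = 1.1761 mm

1.18 mm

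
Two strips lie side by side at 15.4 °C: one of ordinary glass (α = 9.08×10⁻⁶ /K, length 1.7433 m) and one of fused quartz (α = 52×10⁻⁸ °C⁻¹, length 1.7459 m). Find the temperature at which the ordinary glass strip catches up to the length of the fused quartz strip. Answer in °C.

Equal length when α₁L₁ΔT − α₂L₂ΔT = L₂ − L₁ = 2.60×10⁻³ m
α₁L₁ = 1.5829164×10⁻⁵, α₂L₂ = 9.07868×10⁻⁷ → Δ(αL) = 1.4921296×10⁻⁵ m/K
ΔT = 2.60×10⁻³ / 1.4921296×10⁻⁵ = 174.248 K, so T = 15.4 + 174.248 = 189.648 °C

T = 189.6 °C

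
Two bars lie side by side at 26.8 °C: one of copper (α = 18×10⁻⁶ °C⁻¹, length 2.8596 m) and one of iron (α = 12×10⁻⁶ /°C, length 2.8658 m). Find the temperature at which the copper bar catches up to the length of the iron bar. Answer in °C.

Equal length when α₁L₁ΔT − α₂L₂ΔT = L₂ − L₁ = 6.20×10⁻³ m
α₁L₁ = 5.14728×10⁻⁵, α₂L₂ = 3.43896×10⁻⁵ → Δ(αL) = 1.70832×10⁻⁵ m/K
ΔT = 6.20×10⁻³ / 1.70832×10⁻⁵ = 362.930 K, so T = 26.8 + 362.930 = 389.730 °C

T = 389.7 °C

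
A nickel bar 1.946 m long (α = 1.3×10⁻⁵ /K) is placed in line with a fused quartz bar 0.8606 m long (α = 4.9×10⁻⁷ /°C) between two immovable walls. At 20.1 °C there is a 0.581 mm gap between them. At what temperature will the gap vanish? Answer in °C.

α₁L₁ = 2.5298×10⁻⁵ m/K, α₂L₂ = 4.21694×10⁻⁷ m/K → total 2.5719694×10⁻⁵ m/K
ΔT = g/(α₁L₁+α₂L₂) = 5.81×10⁻⁴ / 2.5719694×10⁻⁵ = 22.590 K
T = 20.1 + 22.590 = 42.690 °C

T = 42.7 °C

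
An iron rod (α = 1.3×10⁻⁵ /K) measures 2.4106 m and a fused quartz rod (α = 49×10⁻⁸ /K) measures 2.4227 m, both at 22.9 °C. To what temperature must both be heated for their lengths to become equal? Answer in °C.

L₁(1 + α₁ΔT) = L₂(1 + α₂ΔT) ⇒ ΔT = (L₂ − L₁)/(α₁L₁ − α₂L₂)
L₂ − L₁ = 2.4227 − 2.4106 = 1.21×10⁻² m
α₁L₁ − α₂L₂ = 1.3×10⁻⁵×2.4106 − 49×10⁻⁸×2.4227 = 3.0150677×10⁻⁵ m/K
ΔT = 1.21×10⁻² / 3.0150677×10⁻⁵ = 401.318 K
T = 22.9 + 401.318 = 424.218 °C

T = 424.2 °C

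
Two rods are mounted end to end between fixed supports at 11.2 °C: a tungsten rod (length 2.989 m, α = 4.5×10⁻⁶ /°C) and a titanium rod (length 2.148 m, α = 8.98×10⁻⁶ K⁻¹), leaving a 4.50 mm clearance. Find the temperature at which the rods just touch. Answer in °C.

T = 149 °C

α₁L₁ = 1.34505×10⁻⁵ m/K, α₂L₂ = 1.928904×10⁻⁵ m/K → total 3.273954×10⁻⁵ m/K
ΔT = g/(α₁L₁+α₂L₂) = 4.50×10⁻³ / 3.273954×10⁻⁵ = 137.45 K
T = 11.2 + 137.45 = 148.65 °C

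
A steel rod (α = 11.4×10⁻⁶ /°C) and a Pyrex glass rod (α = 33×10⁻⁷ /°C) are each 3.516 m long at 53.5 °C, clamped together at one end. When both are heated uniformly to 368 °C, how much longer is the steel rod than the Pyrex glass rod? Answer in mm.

ΔT = 314.5 K
steel: ΔL = 11.4×10⁻⁶ × 3.516 m × 314.5 = 1.2606×10⁻² m = 12.606 mm
Pyrex glass: ΔL = 33×10⁻⁷ × 3.516 m × 314.5 = 3.6491×10⁻³ m = 3.6491 mm
difference = 12.606 − 3.6491 = 8.9569 mm

8.96 mm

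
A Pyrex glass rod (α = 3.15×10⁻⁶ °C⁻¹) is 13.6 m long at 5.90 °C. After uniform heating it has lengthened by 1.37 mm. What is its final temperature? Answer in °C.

T = 37.9 °C

ΔL = αL₀ΔT ⇒ ΔT = ΔL / (αL₀)
ΔT = 1.37×10⁻³ m / (3.15×10⁻⁶ × 13.6 m) = 31.979 K
T = 5.90 + 31.979 = 37.879 °C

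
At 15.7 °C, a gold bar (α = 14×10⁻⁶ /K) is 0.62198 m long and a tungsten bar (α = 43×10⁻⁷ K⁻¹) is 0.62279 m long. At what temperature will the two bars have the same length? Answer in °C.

T = 150.0 °C

Equal length when α₁L₁ΔT − α₂L₂ΔT = L₂ − L₁ = 8.10×10⁻⁴ m
α₁L₁ = 8.70772×10⁻⁶, α₂L₂ = 2.677997×10⁻⁶ → Δ(αL) = 6.029723×10⁻⁶ m/K
ΔT = 8.10×10⁻⁴ / 6.029723×10⁻⁶ = 134.335 K, so T = 15.7 + 134.335 = 150.035 °C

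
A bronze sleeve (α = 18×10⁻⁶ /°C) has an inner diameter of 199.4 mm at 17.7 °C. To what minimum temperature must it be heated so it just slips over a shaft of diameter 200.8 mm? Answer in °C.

T = 408 °C

Required Δd = 200.8 − 199.4 = 1.4 mm
Δd = αd₀ΔT ⇒ ΔT = Δd/(αd₀) = 1.4 / (18×10⁻⁶ × 199.4) = 390.06 K
T_min = 17.7 + 390.06 = 407.76 °C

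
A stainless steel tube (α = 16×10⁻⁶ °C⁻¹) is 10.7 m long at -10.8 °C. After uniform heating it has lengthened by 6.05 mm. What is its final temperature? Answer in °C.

T = 24.5 °C

ΔL = αL₀ΔT ⇒ ΔT = ΔL / (αL₀)
ΔT = 6.05×10⁻³ m / (16×10⁻⁶ × 10.7 m) = 35.339 K
T = -10.8 + 35.339 = 24.539 °C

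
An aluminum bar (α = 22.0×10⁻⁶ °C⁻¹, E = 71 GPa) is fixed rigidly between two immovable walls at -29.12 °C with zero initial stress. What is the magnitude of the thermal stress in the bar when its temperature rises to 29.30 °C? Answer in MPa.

σ = 91.3 MPa

Fully constrained: the free strain ε = αΔT is blocked, so σ = Eε = EαΔT.
|ΔT| = 58.42 K
σ = 71.0×10⁹ × 22.0×10⁻⁶ × 58.42 = 9.13×10⁷ Pa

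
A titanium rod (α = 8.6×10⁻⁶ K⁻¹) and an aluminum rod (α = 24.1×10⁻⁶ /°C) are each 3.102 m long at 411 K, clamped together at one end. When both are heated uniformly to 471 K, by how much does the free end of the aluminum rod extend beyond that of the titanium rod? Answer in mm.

2.88 mm

ΔT = 60 K
titanium: ΔL = 8.6×10⁻⁶ × 3.102 m × 60 = 1.6006×10⁻³ m = 1.6006 mm
aluminum: ΔL = 24.1×10⁻⁶ × 3.102 m × 60 = 4.4855×10⁻³ m = 4.4855 mm
difference = 4.4855 − 1.6006 = 2.8849 mm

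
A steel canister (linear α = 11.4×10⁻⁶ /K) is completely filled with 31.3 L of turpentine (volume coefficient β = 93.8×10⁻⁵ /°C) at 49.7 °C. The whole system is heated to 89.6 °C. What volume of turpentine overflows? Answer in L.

1.13 L

The canister also expands: β_container ≈ 3α = 3.42×10⁻⁵ /K
Net overflow = V₀(β_liq − 3α_cont)ΔT
β − 3α = 9.38×10⁻⁴ − 3.42×10⁻⁵ = 9.038×10⁻⁴ /K; ΔT = 39.9 K
ΔV = 31.3 × 9.038×10⁻⁴ × 39.9 = 1.13 L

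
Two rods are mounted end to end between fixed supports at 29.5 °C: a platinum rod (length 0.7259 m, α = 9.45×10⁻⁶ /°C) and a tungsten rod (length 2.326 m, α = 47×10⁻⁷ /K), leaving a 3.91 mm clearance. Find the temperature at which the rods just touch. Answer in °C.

T = 249 °C

Gap closes when ΔL₁ + ΔL₂ = 3.91 mm = 3.91×10⁻³ m
(α₁L₁ + α₂L₂)ΔT = g
α₁L₁ + α₂L₂ = 9.45×10⁻⁶×0.7259 + 47×10⁻⁷×2.326 = 1.7791955×10⁻⁵ m/K
ΔT = 3.91×10⁻³ / 1.7791955×10⁻⁵ = 219.76 K
T = 29.5 + 219.76 = 249.26 °C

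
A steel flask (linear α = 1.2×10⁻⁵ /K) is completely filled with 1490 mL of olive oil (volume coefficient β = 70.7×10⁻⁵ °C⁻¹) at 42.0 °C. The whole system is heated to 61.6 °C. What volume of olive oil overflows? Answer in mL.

19.6 mL

The flask also expands: β_container ≈ 3α = 3.6×10⁻⁵ /K
Net overflow = V₀(β_liq − 3α_cont)ΔT
β − 3α = 7.07×10⁻⁴ − 3.6×10⁻⁵ = 6.71×10⁻⁴ /K; ΔT = 19.6 K
ΔV = 1490 × 6.71×10⁻⁴ × 19.6 = 19.6 mL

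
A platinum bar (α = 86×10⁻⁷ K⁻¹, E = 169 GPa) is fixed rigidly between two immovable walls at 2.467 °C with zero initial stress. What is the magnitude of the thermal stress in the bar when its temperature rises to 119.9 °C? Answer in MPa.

σ = 171 MPa

Fully constrained: the free strain ε = αΔT is blocked, so σ = Eε = EαΔT.
|ΔT| = 117.433 K
σ = 169×10⁹ × 86×10⁻⁷ × 117.433 = 1.71×10⁸ Pa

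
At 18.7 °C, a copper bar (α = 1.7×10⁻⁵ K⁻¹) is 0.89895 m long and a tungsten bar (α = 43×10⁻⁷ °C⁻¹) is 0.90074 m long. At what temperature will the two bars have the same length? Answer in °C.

L₁(1 + α₁ΔT) = L₂(1 + α₂ΔT) ⇒ ΔT = (L₂ − L₁)/(α₁L₁ − α₂L₂)
L₂ − L₁ = 0.90074 − 0.89895 = 1.79×10⁻³ m
α₁L₁ − α₂L₂ = 1.7×10⁻⁵×0.89895 − 43×10⁻⁷×0.90074 = 1.1408968×10⁻⁵ m/K
ΔT = 1.79×10⁻³ / 1.1408968×10⁻⁵ = 156.894 K
T = 18.7 + 156.894 = 175.594 °C

T = 175.6 °C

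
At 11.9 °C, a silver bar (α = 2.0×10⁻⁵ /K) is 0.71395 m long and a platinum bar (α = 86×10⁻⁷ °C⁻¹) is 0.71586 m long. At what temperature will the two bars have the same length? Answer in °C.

T = 247.0 °C

Equal length when α₁L₁ΔT − α₂L₂ΔT = L₂ − L₁ = 1.91×10⁻³ m
α₁L₁ = 1.4279×10⁻⁵, α₂L₂ = 6.156396×10⁻⁶ → Δ(αL) = 8.122604×10⁻⁶ m/K
ΔT = 1.91×10⁻³ / 8.122604×10⁻⁶ = 235.146 K, so T = 11.9 + 235.146 = 247.046 °C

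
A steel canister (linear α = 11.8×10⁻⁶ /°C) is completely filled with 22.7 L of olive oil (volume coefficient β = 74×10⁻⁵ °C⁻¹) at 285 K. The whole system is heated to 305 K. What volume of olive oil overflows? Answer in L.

0.320 L

The canister also expands: β_container ≈ 3α = 3.54×10⁻⁵ /K
Net overflow = V₀(β_liq − 3α_cont)ΔT
β − 3α = 7.40×10⁻⁴ − 3.54×10⁻⁵ = 7.046×10⁻⁴ /K; ΔT = 20 K
ΔV = 22.7 × 7.046×10⁻⁴ × 20 = 0.320 L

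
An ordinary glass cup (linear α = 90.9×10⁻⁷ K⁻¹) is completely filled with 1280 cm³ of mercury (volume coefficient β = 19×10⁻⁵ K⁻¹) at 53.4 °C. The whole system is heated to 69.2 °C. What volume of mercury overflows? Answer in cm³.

3.29 cm³

The cup also expands: β_container ≈ 3α = 2.727×10⁻⁵ /K
Net overflow = V₀(β_liq − 3α_cont)ΔT
β − 3α = 1.90×10⁻⁴ − 2.727×10⁻⁵ = 1.6273×10⁻⁴ /K; ΔT = 15.8 K
ΔV = 1280 × 1.6273×10⁻⁴ × 15.8 = 3.29 cm³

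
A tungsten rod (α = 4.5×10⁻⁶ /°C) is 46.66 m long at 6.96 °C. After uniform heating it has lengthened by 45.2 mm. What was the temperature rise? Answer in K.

ΔT = 215 K

ΔL = αL₀ΔT ⇒ ΔT = ΔL / (αL₀)
ΔT = 45.2×10⁻³ m / (4.5×10⁻⁶ × 46.66 m) = 215.27 K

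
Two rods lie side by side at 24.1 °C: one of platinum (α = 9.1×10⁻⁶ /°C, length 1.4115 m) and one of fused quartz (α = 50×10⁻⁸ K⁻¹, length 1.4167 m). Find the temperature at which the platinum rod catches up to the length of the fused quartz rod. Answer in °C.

Equal length when α₁L₁ΔT − α₂L₂ΔT = L₂ − L₁ = 5.20×10⁻³ m
α₁L₁ = 1.284465×10⁻⁵, α₂L₂ = 7.0835×10⁻⁷ → Δ(αL) = 1.21363×10⁻⁵ m/K
ΔT = 5.20×10⁻³ / 1.21363×10⁻⁵ = 428.467 K, so T = 24.1 + 428.467 = 452.567 °C

T = 452.6 °C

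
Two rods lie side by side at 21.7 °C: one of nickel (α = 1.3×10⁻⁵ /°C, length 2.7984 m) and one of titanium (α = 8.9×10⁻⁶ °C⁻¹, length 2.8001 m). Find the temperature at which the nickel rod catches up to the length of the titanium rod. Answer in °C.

T = 170.1 °C

L₁(1 + α₁ΔT) = L₂(1 + α₂ΔT) ⇒ ΔT = (L₂ − L₁)/(α₁L₁ − α₂L₂)
L₂ − L₁ = 2.8001 − 2.7984 = 1.70×10⁻³ m
α₁L₁ − α₂L₂ = 1.3×10⁻⁵×2.7984 − 8.9×10⁻⁶×2.8001 = 1.145831×10⁻⁵ m/K
ΔT = 1.70×10⁻³ / 1.145831×10⁻⁵ = 148.364 K
T = 21.7 + 148.364 = 170.064 °C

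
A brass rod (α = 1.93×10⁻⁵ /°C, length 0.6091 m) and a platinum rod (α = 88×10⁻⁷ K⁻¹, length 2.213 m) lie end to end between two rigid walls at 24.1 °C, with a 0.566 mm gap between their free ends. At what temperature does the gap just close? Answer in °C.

Gap closes when ΔL₁ + ΔL₂ = 0.566 mm = 5.66×10⁻⁴ m
(α₁L₁ + α₂L₂)ΔT = g
α₁L₁ + α₂L₂ = 1.93×10⁻⁵×0.6091 + 88×10⁻⁷×2.213 = 3.123003×10⁻⁵ m/K
ΔT = 5.66×10⁻⁴ / 3.123003×10⁻⁵ = 18.124 K
T = 24.1 + 18.124 = 42.224 °C

T = 42.2 °C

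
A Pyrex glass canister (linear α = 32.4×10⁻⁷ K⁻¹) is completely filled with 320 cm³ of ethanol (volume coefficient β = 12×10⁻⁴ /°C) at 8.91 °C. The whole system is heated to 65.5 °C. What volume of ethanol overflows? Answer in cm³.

The canister also expands: β_container ≈ 3α = 9.72×10⁻⁶ /K
Net overflow = V₀(β_liq − 3α_cont)ΔT
β − 3α = 1.20×10⁻³ − 9.72×10⁻⁶ = 1.19028×10⁻³ /K; ΔT = 56.59 K
ΔV = 320 × 1.19028×10⁻³ × 56.59 = 21.6 cm³

21.6 cm³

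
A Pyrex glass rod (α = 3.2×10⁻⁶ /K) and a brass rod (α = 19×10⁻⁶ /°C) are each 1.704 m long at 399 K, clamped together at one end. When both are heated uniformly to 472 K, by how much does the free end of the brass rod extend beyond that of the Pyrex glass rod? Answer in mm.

ΔT = 73 K
Pyrex glass: ΔL = 3.2×10⁻⁶ × 1.704 m × 73 = 3.9805×10⁻⁴ m = 0.39805 mm
brass: ΔL = 19×10⁻⁶ × 1.704 m × 73 = 2.3634×10⁻³ m = 2.3634 mm
difference = 2.3634 − 0.39805 = 1.96535 mm

1.97 mm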